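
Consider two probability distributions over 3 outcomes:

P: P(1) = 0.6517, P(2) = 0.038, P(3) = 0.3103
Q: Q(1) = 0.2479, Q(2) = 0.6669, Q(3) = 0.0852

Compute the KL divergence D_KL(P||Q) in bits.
1.3303 bits

D_KL(P||Q) = Σ P(x) log₂(P(x)/Q(x))

Computing term by term:
  P(1)·log₂(P(1)/Q(1)) = 0.6517·log₂(0.6517/0.2479) = 0.90876
  P(2)·log₂(P(2)/Q(2)) = 0.038·log₂(0.038/0.6669) = -0.15707
  P(3)·log₂(P(3)/Q(3)) = 0.3103·log₂(0.3103/0.0852) = 0.57863

D_KL(P||Q) = 0.90876 - 0.15707 + 0.57863 = 1.33032 ≈ 1.3303 bits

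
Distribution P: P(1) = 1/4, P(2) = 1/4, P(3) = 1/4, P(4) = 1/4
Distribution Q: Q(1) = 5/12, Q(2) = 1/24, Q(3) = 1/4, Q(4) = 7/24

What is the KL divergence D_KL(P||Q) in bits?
0.4064 bits

D_KL(P||Q) = Σ P(x) log₂(P(x)/Q(x))

Computing term by term:
  P(1)·log₂(P(1)/Q(1)) = (1/4)·log₂((1/4)/(5/12)) = -0.18424
  P(2)·log₂(P(2)/Q(2)) = (1/4)·log₂((1/4)/(1/24)) = 0.64624
  P(3)·log₂(P(3)/Q(3)) = (1/4)·log₂((1/4)/(1/4)) = 0.00000
  P(4)·log₂(P(4)/Q(4)) = (1/4)·log₂((1/4)/(7/24)) = -0.05560

D_KL(P||Q) = -0.18424 + 0.64624 + 0.00000 - 0.05560 = 0.40640 ≈ 0.4064 bits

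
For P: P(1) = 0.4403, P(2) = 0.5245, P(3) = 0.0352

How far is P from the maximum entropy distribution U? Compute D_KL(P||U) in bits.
0.4056 bits

U(i) = 1/3 for all i

D_KL(P||U) = Σ P(x) log₂(P(x) / (1/3))
           = Σ P(x) log₂(P(x)) + log₂(3)
           = log₂(3) - H(P)

H(P) = -Σ P(x) log₂(P(x)):
  -P(1)·log₂(P(1)) = -(0.4403)·log₂(0.4403) = 0.52107
  -P(2)·log₂(P(2)) = -(0.5245)·log₂(0.5245) = 0.48830
  -P(3)·log₂(P(3)) = -(0.0352)·log₂(0.0352) = 0.16996
H(P) = 0.52107 + 0.48830 + 0.16996 = 1.17933 bits

log₂(3) = 1.58496 bits

D_KL(P||U) = 1.58496 - 1.17933 = 0.40563 ≈ 0.4056 bits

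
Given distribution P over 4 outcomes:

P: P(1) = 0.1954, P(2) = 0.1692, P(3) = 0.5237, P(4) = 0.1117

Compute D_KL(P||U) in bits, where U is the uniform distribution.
0.2641 bits

U(i) = 1/4 for all i

D_KL(P||U) = Σ P(x) log₂(P(x) / (1/4))
           = Σ P(x) log₂(P(x)) + log₂(4)
           = log₂(4) - H(P)

H(P) = -Σ P(x) log₂(P(x)):
  -P(1)·log₂(P(1)) = -(0.1954)·log₂(0.1954) = 0.46026
  -P(2)·log₂(P(2)) = -(0.1692)·log₂(0.1692) = 0.43369
  -P(3)·log₂(P(3)) = -(0.5237)·log₂(0.5237) = 0.48871
  -P(4)·log₂(P(4)) = -(0.1117)·log₂(0.1117) = 0.35323
H(P) = 0.46026 + 0.43369 + 0.48871 + 0.35323 = 1.73589 bits

log₂(4) = 2.00000 bits

D_KL(P||U) = 2.00000 - 1.73589 = 0.26411 ≈ 0.2641 bits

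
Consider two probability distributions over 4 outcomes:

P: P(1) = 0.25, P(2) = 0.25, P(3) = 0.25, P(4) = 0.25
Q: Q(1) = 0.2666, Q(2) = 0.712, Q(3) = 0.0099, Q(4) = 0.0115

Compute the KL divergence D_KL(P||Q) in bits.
1.8745 bits

D_KL(P||Q) = Σ P(x) log₂(P(x)/Q(x))

Computing term by term:
  P(1)·log₂(P(1)/Q(1)) = 0.25·log₂(0.25/0.2666) = -0.02319
  P(2)·log₂(P(2)/Q(2)) = 0.25·log₂(0.25/0.712) = -0.37749
  P(3)·log₂(P(3)/Q(3)) = 0.25·log₂(0.25/0.0099) = 1.16459
  P(4)·log₂(P(4)/Q(4)) = 0.25·log₂(0.25/0.0115) = 1.11056

D_KL(P||Q) = -0.02319 - 0.37749 + 1.16459 + 1.11056 = 1.87447 ≈ 1.8745 bits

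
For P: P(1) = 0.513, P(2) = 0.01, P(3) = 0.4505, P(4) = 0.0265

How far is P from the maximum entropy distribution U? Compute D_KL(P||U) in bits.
0.7825 bits

U(i) = 1/4 for all i

D_KL(P||U) = Σ P(x) log₂(P(x) / (1/4))
           = Σ P(x) log₂(P(x)) + log₂(4)
           = log₂(4) - H(P)

H(P) = -Σ P(x) log₂(P(x)):
  -P(1)·log₂(P(1)) = -(0.513)·log₂(0.513) = 0.49400
  -P(2)·log₂(P(2)) = -(0.01)·log₂(0.01) = 0.06644
  -P(3)·log₂(P(3)) = -(0.4505)·log₂(0.4505) = 0.51826
  -P(4)·log₂(P(4)) = -(0.0265)·log₂(0.0265) = 0.13880
H(P) = 0.49400 + 0.06644 + 0.51826 + 0.13880 = 1.21750 bits

log₂(4) = 2.00000 bits

D_KL(P||U) = 2.00000 - 1.21750 = 0.78250 ≈ 0.7825 bits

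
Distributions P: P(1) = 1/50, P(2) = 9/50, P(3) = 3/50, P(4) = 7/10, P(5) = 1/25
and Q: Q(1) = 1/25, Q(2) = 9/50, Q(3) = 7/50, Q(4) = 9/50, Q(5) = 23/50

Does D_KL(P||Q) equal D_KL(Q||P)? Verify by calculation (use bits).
D_KL(P||Q) = 1.1373 bits, D_KL(Q||P) = 1.4793 bits. No — D_KL(P||Q) ≠ D_KL(Q||P) for this pair.

D_KL(P||Q) = Σ P(x) log₂(P(x)/Q(x))

Computing term by term:
  P(1)·log₂(P(1)/Q(1)) = (1/50)·log₂((1/50)/(1/25)) = -0.02000
  P(2)·log₂(P(2)/Q(2)) = (9/50)·log₂((9/50)/(9/50)) = 0.00000
  P(3)·log₂(P(3)/Q(3)) = (3/50)·log₂((3/50)/(7/50)) = -0.07334
  P(4)·log₂(P(4)/Q(4)) = (7/10)·log₂((7/10)/(9/50)) = 1.37155
  P(5)·log₂(P(5)/Q(5)) = (1/25)·log₂((1/25)/(23/50)) = -0.14094

D_KL(P||Q) = -0.02000 + 0.00000 - 0.07334 + 1.37155 - 0.14094 = 1.13727 ≈ 1.1373 bits

D_KL(Q||P) = Σ Q(x) log₂(Q(x)/P(x))

Computing term by term:
  Q(1)·log₂(Q(1)/P(1)) = (1/25)·log₂((1/25)/(1/50)) = 0.04000
  Q(2)·log₂(Q(2)/P(2)) = (9/50)·log₂((9/50)/(9/50)) = 0.00000
  Q(3)·log₂(Q(3)/P(3)) = (7/50)·log₂((7/50)/(3/50)) = 0.17113
  Q(4)·log₂(Q(4)/P(4)) = (9/50)·log₂((9/50)/(7/10)) = -0.35268
  Q(5)·log₂(Q(5)/P(5)) = (23/50)·log₂((23/50)/(1/25)) = 1.62084

D_KL(Q||P) = 0.04000 + 0.00000 + 0.17113 - 0.35268 + 1.62084 = 1.47929 ≈ 1.4793 bits

These are NOT equal (difference: 0.3420 bits). KL divergence is asymmetric: D_KL(P||Q) ≠ D_KL(Q||P) in general.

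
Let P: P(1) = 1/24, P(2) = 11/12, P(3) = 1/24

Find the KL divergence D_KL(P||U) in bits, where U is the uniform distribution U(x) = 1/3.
1.0878 bits

U(i) = 1/3 for all i

D_KL(P||U) = Σ P(x) log₂(P(x) / (1/3))
           = Σ P(x) log₂(P(x)) + log₂(3)
           = log₂(3) - H(P)

H(P) = -Σ P(x) log₂(P(x)):
  -P(1)·log₂(P(1)) = -(1/24)·log₂(1/24) = 0.19104
  -P(2)·log₂(P(2)) = -(11/12)·log₂(11/12) = 0.11507
  -P(3)·log₂(P(3)) = -(1/24)·log₂(1/24) = 0.19104
H(P) = 0.19104 + 0.11507 + 0.19104 = 0.49715 bits

log₂(3) = 1.58496 bits

D_KL(P||U) = 1.58496 - 0.49715 = 1.08781 ≈ 1.0878 bits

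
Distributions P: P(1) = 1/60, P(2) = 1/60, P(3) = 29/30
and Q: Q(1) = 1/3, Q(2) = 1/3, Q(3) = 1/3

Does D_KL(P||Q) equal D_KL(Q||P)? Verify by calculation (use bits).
D_KL(P||Q) = 1.3408 bits, D_KL(Q||P) = 2.3693 bits. No — D_KL(P||Q) ≠ D_KL(Q||P) for this pair.

D_KL(P||Q) = Σ P(x) log₂(P(x)/Q(x))

Computing term by term:
  P(1)·log₂(P(1)/Q(1)) = (1/60)·log₂((1/60)/(1/3)) = -0.07203
  P(2)·log₂(P(2)/Q(2)) = (1/60)·log₂((1/60)/(1/3)) = -0.07203
  P(3)·log₂(P(3)/Q(3)) = (29/30)·log₂((29/30)/(1/3)) = 1.48485

D_KL(P||Q) = -0.07203 - 0.07203 + 1.48485 = 1.34079 ≈ 1.3408 bits

D_KL(Q||P) = Σ Q(x) log₂(Q(x)/P(x))

Computing term by term:
  Q(1)·log₂(Q(1)/P(1)) = (1/3)·log₂((1/3)/(1/60)) = 1.44064
  Q(2)·log₂(Q(2)/P(2)) = (1/3)·log₂((1/3)/(1/60)) = 1.44064
  Q(3)·log₂(Q(3)/P(3)) = (1/3)·log₂((1/3)/(29/30)) = -0.51202

D_KL(Q||P) = 1.44064 + 1.44064 - 0.51202 = 2.36926 ≈ 2.3693 bits

These are NOT equal (difference: 1.0285 bits). KL divergence is asymmetric: D_KL(P||Q) ≠ D_KL(Q||P) in general.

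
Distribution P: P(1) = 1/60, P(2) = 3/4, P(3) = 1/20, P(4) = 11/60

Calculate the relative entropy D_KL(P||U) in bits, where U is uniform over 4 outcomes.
0.9255 bits

U(i) = 1/4 for all i

D_KL(P||U) = Σ P(x) log₂(P(x) / (1/4))
           = Σ P(x) log₂(P(x)) + log₂(4)
           = log₂(4) - H(P)

H(P) = -Σ P(x) log₂(P(x)):
  -P(1)·log₂(P(1)) = -(1/60)·log₂(1/60) = 0.09845
  -P(2)·log₂(P(2)) = -(3/4)·log₂(3/4) = 0.31128
  -P(3)·log₂(P(3)) = -(1/20)·log₂(1/20) = 0.21610
  -P(4)·log₂(P(4)) = -(11/60)·log₂(11/60) = 0.44870
H(P) = 0.09845 + 0.31128 + 0.21610 + 0.44870 = 1.07453 bits

log₂(4) = 2.00000 bits

D_KL(P||U) = 2.00000 - 1.07453 = 0.92547 ≈ 0.9255 bits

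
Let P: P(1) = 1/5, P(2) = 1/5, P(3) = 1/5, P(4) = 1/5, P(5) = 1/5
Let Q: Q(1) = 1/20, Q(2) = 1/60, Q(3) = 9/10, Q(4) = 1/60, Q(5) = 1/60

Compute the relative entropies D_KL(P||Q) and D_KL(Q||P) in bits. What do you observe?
D_KL(P||Q) = 2.1170 bits, D_KL(Q||P) = 1.6737 bits. The two directions give different values (D_KL(P||Q) exceeds D_KL(Q||P) by 0.4433 bits): KL divergence is asymmetric.

D_KL(P||Q) = Σ P(x) log₂(P(x)/Q(x))

Computing term by term:
  P(1)·log₂(P(1)/Q(1)) = (1/5)·log₂((1/5)/(1/20)) = 0.40000
  P(2)·log₂(P(2)/Q(2)) = (1/5)·log₂((1/5)/(1/60)) = 0.71699
  P(3)·log₂(P(3)/Q(3)) = (1/5)·log₂((1/5)/(9/10)) = -0.43399
  P(4)·log₂(P(4)/Q(4)) = (1/5)·log₂((1/5)/(1/60)) = 0.71699
  P(5)·log₂(P(5)/Q(5)) = (1/5)·log₂((1/5)/(1/60)) = 0.71699

D_KL(P||Q) = 0.40000 + 0.71699 - 0.43399 + 0.71699 + 0.71699 = 2.11698 ≈ 2.1170 bits

D_KL(Q||P) = Σ Q(x) log₂(Q(x)/P(x))

Computing term by term:
  Q(1)·log₂(Q(1)/P(1)) = (1/20)·log₂((1/20)/(1/5)) = -0.10000
  Q(2)·log₂(Q(2)/P(2)) = (1/60)·log₂((1/60)/(1/5)) = -0.05975
  Q(3)·log₂(Q(3)/P(3)) = (9/10)·log₂((9/10)/(1/5)) = 1.95293
  Q(4)·log₂(Q(4)/P(4)) = (1/60)·log₂((1/60)/(1/5)) = -0.05975
  Q(5)·log₂(Q(5)/P(5)) = (1/60)·log₂((1/60)/(1/5)) = -0.05975

D_KL(Q||P) = -0.10000 - 0.05975 + 1.95293 - 0.05975 - 0.05975 = 1.67368 ≈ 1.6737 bits

These are NOT equal (difference: 0.4433 bits). KL divergence is asymmetric: D_KL(P||Q) ≠ D_KL(Q||P) in general.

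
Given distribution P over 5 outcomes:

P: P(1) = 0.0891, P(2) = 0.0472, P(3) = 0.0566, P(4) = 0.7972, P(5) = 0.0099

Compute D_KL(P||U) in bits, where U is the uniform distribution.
1.2421 bits

U(i) = 1/5 for all i

D_KL(P||U) = Σ P(x) log₂(P(x) / (1/5))
           = Σ P(x) log₂(P(x)) + log₂(5)
           = log₂(5) - H(P)

H(P) = -Σ P(x) log₂(P(x)):
  -P(1)·log₂(P(1)) = -(0.0891)·log₂(0.0891) = 0.31082
  -P(2)·log₂(P(2)) = -(0.0472)·log₂(0.0472) = 0.20792
  -P(3)·log₂(P(3)) = -(0.0566)·log₂(0.0566) = 0.23450
  -P(4)·log₂(P(4)) = -(0.7972)·log₂(0.7972) = 0.26067
  -P(5)·log₂(P(5)) = -(0.0099)·log₂(0.0099) = 0.06592
H(P) = 0.31082 + 0.20792 + 0.23450 + 0.26067 + 0.06592 = 1.07983 bits

log₂(5) = 2.32193 bits

D_KL(P||U) = 2.32193 - 1.07983 = 1.24210 ≈ 1.2421 bits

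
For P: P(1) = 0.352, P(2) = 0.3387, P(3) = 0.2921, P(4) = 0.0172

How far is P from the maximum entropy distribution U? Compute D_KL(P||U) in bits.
0.3213 bits

U(i) = 1/4 for all i

D_KL(P||U) = Σ P(x) log₂(P(x) / (1/4))
           = Σ P(x) log₂(P(x)) + log₂(4)
           = log₂(4) - H(P)

H(P) = -Σ P(x) log₂(P(x)):
  -P(1)·log₂(P(1)) = -(0.352)·log₂(0.352) = 0.53024
  -P(2)·log₂(P(2)) = -(0.3387)·log₂(0.3387) = 0.52902
  -P(3)·log₂(P(3)) = -(0.2921)·log₂(0.2921) = 0.51861
  -P(4)·log₂(P(4)) = -(0.0172)·log₂(0.0172) = 0.10082
H(P) = 0.53024 + 0.52902 + 0.51861 + 0.10082 = 1.67869 bits

log₂(4) = 2.00000 bits

D_KL(P||U) = 2.00000 - 1.67869 = 0.32131 ≈ 0.3213 bits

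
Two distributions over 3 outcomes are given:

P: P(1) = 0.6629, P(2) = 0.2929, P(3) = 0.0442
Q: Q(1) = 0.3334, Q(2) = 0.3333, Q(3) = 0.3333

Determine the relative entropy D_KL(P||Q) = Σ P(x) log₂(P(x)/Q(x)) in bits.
0.4739 bits

D_KL(P||Q) = Σ P(x) log₂(P(x)/Q(x))

Computing term by term:
  P(1)·log₂(P(1)/Q(1)) = 0.6629·log₂(0.6629/0.3334) = 0.65729
  P(2)·log₂(P(2)/Q(2)) = 0.2929·log₂(0.2929/0.3333) = -0.05460
  P(3)·log₂(P(3)/Q(3)) = 0.0442·log₂(0.0442/0.3333) = -0.12883

D_KL(P||Q) = 0.65729 - 0.05460 - 0.12883 = 0.47386 ≈ 0.4739 bits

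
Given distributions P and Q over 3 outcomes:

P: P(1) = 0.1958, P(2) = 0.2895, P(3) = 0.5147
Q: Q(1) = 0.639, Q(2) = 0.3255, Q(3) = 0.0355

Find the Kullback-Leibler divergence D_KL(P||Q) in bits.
1.6026 bits

D_KL(P||Q) = Σ P(x) log₂(P(x)/Q(x))

Computing term by term:
  P(1)·log₂(P(1)/Q(1)) = 0.1958·log₂(0.1958/0.639) = -0.33412
  P(2)·log₂(P(2)/Q(2)) = 0.2895·log₂(0.2895/0.3255) = -0.04895
  P(3)·log₂(P(3)/Q(3)) = 0.5147·log₂(0.5147/0.0355) = 1.98563

D_KL(P||Q) = -0.33412 - 0.04895 + 1.98563 = 1.60256 ≈ 1.6026 bits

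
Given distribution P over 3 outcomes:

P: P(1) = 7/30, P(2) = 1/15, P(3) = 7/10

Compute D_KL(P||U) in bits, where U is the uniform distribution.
0.4744 bits

U(i) = 1/3 for all i

D_KL(P||U) = Σ P(x) log₂(P(x) / (1/3))
           = Σ P(x) log₂(P(x)) + log₂(3)
           = log₂(3) - H(P)

H(P) = -Σ P(x) log₂(P(x)):
  -P(1)·log₂(P(1)) = -(7/30)·log₂(7/30) = 0.48989
  -P(2)·log₂(P(2)) = -(1/15)·log₂(1/15) = 0.26046
  -P(3)·log₂(P(3)) = -(7/10)·log₂(7/10) = 0.36020
H(P) = 0.48989 + 0.26046 + 0.36020 = 1.11055 bits

log₂(3) = 1.58496 bits

D_KL(P||U) = 1.58496 - 1.11055 = 0.47441 ≈ 0.4744 bits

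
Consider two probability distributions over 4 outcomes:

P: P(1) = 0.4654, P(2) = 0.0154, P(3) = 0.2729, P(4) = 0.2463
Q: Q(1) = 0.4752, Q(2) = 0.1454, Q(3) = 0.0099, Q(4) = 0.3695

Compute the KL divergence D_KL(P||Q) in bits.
1.0978 bits

D_KL(P||Q) = Σ P(x) log₂(P(x)/Q(x))

Computing term by term:
  P(1)·log₂(P(1)/Q(1)) = 0.4654·log₂(0.4654/0.4752) = -0.01399
  P(2)·log₂(P(2)/Q(2)) = 0.0154·log₂(0.0154/0.1454) = -0.04988
  P(3)·log₂(P(3)/Q(3)) = 0.2729·log₂(0.2729/0.0099) = 1.30577
  P(4)·log₂(P(4)/Q(4)) = 0.2463·log₂(0.2463/0.3695) = -0.14412

D_KL(P||Q) = -0.01399 - 0.04988 + 1.30577 - 0.14412 = 1.09778 ≈ 1.0978 bits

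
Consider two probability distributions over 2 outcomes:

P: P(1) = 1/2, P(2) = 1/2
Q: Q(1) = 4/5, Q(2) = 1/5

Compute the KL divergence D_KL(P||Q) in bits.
0.3219 bits

D_KL(P||Q) = Σ P(x) log₂(P(x)/Q(x))

Computing term by term:
  P(1)·log₂(P(1)/Q(1)) = (1/2)·log₂((1/2)/(4/5)) = -0.33904
  P(2)·log₂(P(2)/Q(2)) = (1/2)·log₂((1/2)/(1/5)) = 0.66096

D_KL(P||Q) = -0.33904 + 0.66096 = 0.32192 ≈ 0.3219 bits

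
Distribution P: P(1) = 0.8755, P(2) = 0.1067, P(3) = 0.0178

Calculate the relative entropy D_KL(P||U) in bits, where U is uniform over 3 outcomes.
0.9691 bits

U(i) = 1/3 for all i

D_KL(P||U) = Σ P(x) log₂(P(x) / (1/3))
           = Σ P(x) log₂(P(x)) + log₂(3)
           = log₂(3) - H(P)

H(P) = -Σ P(x) log₂(P(x)):
  -P(1)·log₂(P(1)) = -(0.8755)·log₂(0.8755) = 0.16794
  -P(2)·log₂(P(2)) = -(0.1067)·log₂(0.1067) = 0.34447
  -P(3)·log₂(P(3)) = -(0.0178)·log₂(0.0178) = 0.10345
H(P) = 0.16794 + 0.34447 + 0.10345 = 0.61586 bits

log₂(3) = 1.58496 bits

D_KL(P||U) = 1.58496 - 0.61586 = 0.96910 ≈ 0.9691 bits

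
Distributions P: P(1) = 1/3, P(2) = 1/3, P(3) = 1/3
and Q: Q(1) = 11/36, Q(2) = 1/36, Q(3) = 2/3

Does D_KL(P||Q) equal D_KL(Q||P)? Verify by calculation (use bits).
D_KL(P||Q) = 0.9035 bits, D_KL(Q||P) = 0.5287 bits. No — D_KL(P||Q) ≠ D_KL(Q||P) for this pair.

D_KL(P||Q) = Σ P(x) log₂(P(x)/Q(x))

Computing term by term:
  P(1)·log₂(P(1)/Q(1)) = (1/3)·log₂((1/3)/(11/36)) = 0.04184
  P(2)·log₂(P(2)/Q(2)) = (1/3)·log₂((1/3)/(1/36)) = 1.19499
  P(3)·log₂(P(3)/Q(3)) = (1/3)·log₂((1/3)/(2/3)) = -0.33333

D_KL(P||Q) = 0.04184 + 1.19499 - 0.33333 = 0.90350 ≈ 0.9035 bits

D_KL(Q||P) = Σ Q(x) log₂(Q(x)/P(x))

Computing term by term:
  Q(1)·log₂(Q(1)/P(1)) = (11/36)·log₂((11/36)/(1/3)) = -0.03836
  Q(2)·log₂(Q(2)/P(2)) = (1/36)·log₂((1/36)/(1/3)) = -0.09958
  Q(3)·log₂(Q(3)/P(3)) = (2/3)·log₂((2/3)/(1/3)) = 0.66667

D_KL(Q||P) = -0.03836 - 0.09958 + 0.66667 = 0.52873 ≈ 0.5287 bits

These are NOT equal (difference: 0.3748 bits). KL divergence is asymmetric: D_KL(P||Q) ≠ D_KL(Q||P) in general.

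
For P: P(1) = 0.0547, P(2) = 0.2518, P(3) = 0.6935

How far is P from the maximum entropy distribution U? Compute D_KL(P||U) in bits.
0.4885 bits

U(i) = 1/3 for all i

D_KL(P||U) = Σ P(x) log₂(P(x) / (1/3))
           = Σ P(x) log₂(P(x)) + log₂(3)
           = log₂(3) - H(P)

H(P) = -Σ P(x) log₂(P(x)):
  -P(1)·log₂(P(1)) = -(0.0547)·log₂(0.0547) = 0.22932
  -P(2)·log₂(P(2)) = -(0.2518)·log₂(0.2518) = 0.50099
  -P(3)·log₂(P(3)) = -(0.6935)·log₂(0.6935) = 0.36619
H(P) = 0.22932 + 0.50099 + 0.36619 = 1.09650 bits

log₂(3) = 1.58496 bits

D_KL(P||U) = 1.58496 - 1.09650 = 0.48846 ≈ 0.4885 bits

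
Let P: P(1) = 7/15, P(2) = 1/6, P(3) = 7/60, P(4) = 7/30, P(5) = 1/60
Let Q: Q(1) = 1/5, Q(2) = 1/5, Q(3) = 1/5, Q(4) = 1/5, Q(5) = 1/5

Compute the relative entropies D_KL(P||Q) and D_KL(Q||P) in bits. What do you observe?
D_KL(P||Q) = 0.4280 bits, D_KL(Q||P) = 0.6362 bits. The two directions give different values (D_KL(Q||P) exceeds D_KL(P||Q) by 0.2082 bits): KL divergence is asymmetric.

D_KL(P||Q) = Σ P(x) log₂(P(x)/Q(x))

Computing term by term:
  P(1)·log₂(P(1)/Q(1)) = (7/15)·log₂((7/15)/(1/5)) = 0.57045
  P(2)·log₂(P(2)/Q(2)) = (1/6)·log₂((1/6)/(1/5)) = -0.04384
  P(3)·log₂(P(3)/Q(3)) = (7/60)·log₂((7/60)/(1/5)) = -0.09072
  P(4)·log₂(P(4)/Q(4)) = (7/30)·log₂((7/30)/(1/5)) = 0.05189
  P(5)·log₂(P(5)/Q(5)) = (1/60)·log₂((1/60)/(1/5)) = -0.05975

D_KL(P||Q) = 0.57045 - 0.04384 - 0.09072 + 0.05189 - 0.05975 = 0.42803 ≈ 0.4280 bits

D_KL(Q||P) = Σ Q(x) log₂(Q(x)/P(x))

Computing term by term:
  Q(1)·log₂(Q(1)/P(1)) = (1/5)·log₂((1/5)/(7/15)) = -0.24448
  Q(2)·log₂(Q(2)/P(2)) = (1/5)·log₂((1/5)/(1/6)) = 0.05261
  Q(3)·log₂(Q(3)/P(3)) = (1/5)·log₂((1/5)/(7/60)) = 0.15552
  Q(4)·log₂(Q(4)/P(4)) = (1/5)·log₂((1/5)/(7/30)) = -0.04448
  Q(5)·log₂(Q(5)/P(5)) = (1/5)·log₂((1/5)/(1/60)) = 0.71699

D_KL(Q||P) = -0.24448 + 0.05261 + 0.15552 - 0.04448 + 0.71699 = 0.63616 ≈ 0.6362 bits

These are NOT equal (difference: 0.2082 bits). KL divergence is asymmetric: D_KL(P||Q) ≠ D_KL(Q||P) in general.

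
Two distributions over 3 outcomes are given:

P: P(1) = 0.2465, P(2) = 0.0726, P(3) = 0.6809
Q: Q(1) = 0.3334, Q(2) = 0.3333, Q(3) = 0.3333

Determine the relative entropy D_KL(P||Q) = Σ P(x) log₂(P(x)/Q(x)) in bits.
0.4347 bits

D_KL(P||Q) = Σ P(x) log₂(P(x)/Q(x))

Computing term by term:
  P(1)·log₂(P(1)/Q(1)) = 0.2465·log₂(0.2465/0.3334) = -0.10739
  P(2)·log₂(P(2)/Q(2)) = 0.0726·log₂(0.0726/0.3333) = -0.15963
  P(3)·log₂(P(3)/Q(3)) = 0.6809·log₂(0.6809/0.3333) = 0.70175

D_KL(P||Q) = -0.10739 - 0.15963 + 0.70175 = 0.43473 ≈ 0.4347 bits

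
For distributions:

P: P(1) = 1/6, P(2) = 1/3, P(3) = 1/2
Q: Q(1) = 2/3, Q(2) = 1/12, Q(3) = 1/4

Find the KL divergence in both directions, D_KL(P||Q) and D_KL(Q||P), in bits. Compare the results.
D_KL(P||Q) = 0.8333 bits, D_KL(Q||P) = 0.9167 bits. D_KL(Q||P) is larger than D_KL(P||Q) by 0.0834 bits; the two directions differ.

D_KL(P||Q) = Σ P(x) log₂(P(x)/Q(x))

Computing term by term:
  P(1)·log₂(P(1)/Q(1)) = (1/6)·log₂((1/6)/(2/3)) = -0.33333
  P(2)·log₂(P(2)/Q(2)) = (1/3)·log₂((1/3)/(1/12)) = 0.66667
  P(3)·log₂(P(3)/Q(3)) = (1/2)·log₂((1/2)/(1/4)) = 0.50000

D_KL(P||Q) = -0.33333 + 0.66667 + 0.50000 = 0.83334 ≈ 0.8333 bits

D_KL(Q||P) = Σ Q(x) log₂(Q(x)/P(x))

Computing term by term:
  Q(1)·log₂(Q(1)/P(1)) = (2/3)·log₂((2/3)/(1/6)) = 1.33333
  Q(2)·log₂(Q(2)/P(2)) = (1/12)·log₂((1/12)/(1/3)) = -0.16667
  Q(3)·log₂(Q(3)/P(3)) = (1/4)·log₂((1/4)/(1/2)) = -0.25000

D_KL(Q||P) = 1.33333 - 0.16667 - 0.25000 = 0.91666 ≈ 0.9167 bits

These are NOT equal (difference: 0.0834 bits). KL divergence is asymmetric: D_KL(P||Q) ≠ D_KL(Q||P) in general.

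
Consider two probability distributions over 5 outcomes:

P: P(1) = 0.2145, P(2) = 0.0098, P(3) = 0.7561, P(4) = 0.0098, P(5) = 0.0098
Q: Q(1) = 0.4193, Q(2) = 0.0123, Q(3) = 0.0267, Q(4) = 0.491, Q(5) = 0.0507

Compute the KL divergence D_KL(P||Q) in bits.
3.3580 bits

D_KL(P||Q) = Σ P(x) log₂(P(x)/Q(x))

Computing term by term:
  P(1)·log₂(P(1)/Q(1)) = 0.2145·log₂(0.2145/0.4193) = -0.20742
  P(2)·log₂(P(2)/Q(2)) = 0.0098·log₂(0.0098/0.0123) = -0.00321
  P(3)·log₂(P(3)/Q(3)) = 0.7561·log₂(0.7561/0.0267) = 3.64717
  P(4)·log₂(P(4)/Q(4)) = 0.0098·log₂(0.0098/0.491) = -0.05534
  P(5)·log₂(P(5)/Q(5)) = 0.0098·log₂(0.0098/0.0507) = -0.02324

D_KL(P||Q) = -0.20742 - 0.00321 + 3.64717 - 0.05534 - 0.02324 = 3.35796 ≈ 3.3580 bits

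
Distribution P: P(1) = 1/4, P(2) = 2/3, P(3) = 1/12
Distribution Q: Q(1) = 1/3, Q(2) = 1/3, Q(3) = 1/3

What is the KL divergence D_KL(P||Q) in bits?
0.3962 bits

D_KL(P||Q) = Σ P(x) log₂(P(x)/Q(x))

Computing term by term:
  P(1)·log₂(P(1)/Q(1)) = (1/4)·log₂((1/4)/(1/3)) = -0.10376
  P(2)·log₂(P(2)/Q(2)) = (2/3)·log₂((2/3)/(1/3)) = 0.66667
  P(3)·log₂(P(3)/Q(3)) = (1/12)·log₂((1/12)/(1/3)) = -0.16667

D_KL(P||Q) = -0.10376 + 0.66667 - 0.16667 = 0.39624 ≈ 0.3962 bits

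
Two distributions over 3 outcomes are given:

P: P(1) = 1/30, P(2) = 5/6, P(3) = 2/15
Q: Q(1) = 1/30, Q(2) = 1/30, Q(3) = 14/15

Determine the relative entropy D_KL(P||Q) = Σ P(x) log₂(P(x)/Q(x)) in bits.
3.4956 bits

D_KL(P||Q) = Σ P(x) log₂(P(x)/Q(x))

Computing term by term:
  P(1)·log₂(P(1)/Q(1)) = (1/30)·log₂((1/30)/(1/30)) = 0.00000
  P(2)·log₂(P(2)/Q(2)) = (5/6)·log₂((5/6)/(1/30)) = 3.86988
  P(3)·log₂(P(3)/Q(3)) = (2/15)·log₂((2/15)/(14/15)) = -0.37431

D_KL(P||Q) = 0.00000 + 3.86988 - 0.37431 = 3.49557 ≈ 3.4956 bits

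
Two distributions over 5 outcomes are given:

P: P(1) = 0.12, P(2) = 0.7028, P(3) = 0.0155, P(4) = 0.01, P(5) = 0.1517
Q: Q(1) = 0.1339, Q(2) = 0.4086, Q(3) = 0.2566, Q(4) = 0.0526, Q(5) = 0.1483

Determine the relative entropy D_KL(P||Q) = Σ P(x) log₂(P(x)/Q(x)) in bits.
0.4492 bits

D_KL(P||Q) = Σ P(x) log₂(P(x)/Q(x))

Computing term by term:
  P(1)·log₂(P(1)/Q(1)) = 0.12·log₂(0.12/0.1339) = -0.01897
  P(2)·log₂(P(2)/Q(2)) = 0.7028·log₂(0.7028/0.4086) = 0.54989
  P(3)·log₂(P(3)/Q(3)) = 0.0155·log₂(0.0155/0.2566) = -0.06276
  P(4)·log₂(P(4)/Q(4)) = 0.01·log₂(0.01/0.0526) = -0.02395
  P(5)·log₂(P(5)/Q(5)) = 0.1517·log₂(0.1517/0.1483) = 0.00496

D_KL(P||Q) = -0.01897 + 0.54989 - 0.06276 - 0.02395 + 0.00496 = 0.44917 ≈ 0.4492 bits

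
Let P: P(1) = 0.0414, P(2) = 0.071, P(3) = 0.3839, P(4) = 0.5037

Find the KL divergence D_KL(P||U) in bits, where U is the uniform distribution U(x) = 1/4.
0.5103 bits

U(i) = 1/4 for all i

D_KL(P||U) = Σ P(x) log₂(P(x) / (1/4))
           = Σ P(x) log₂(P(x)) + log₂(4)
           = log₂(4) - H(P)

H(P) = -Σ P(x) log₂(P(x)):
  -P(1)·log₂(P(1)) = -(0.0414)·log₂(0.0414) = 0.19020
  -P(2)·log₂(P(2)) = -(0.071)·log₂(0.071) = 0.27094
  -P(3)·log₂(P(3)) = -(0.3839)·log₂(0.3839) = 0.53024
  -P(4)·log₂(P(4)) = -(0.5037)·log₂(0.5037) = 0.49834
H(P) = 0.19020 + 0.27094 + 0.53024 + 0.49834 = 1.48972 bits

log₂(4) = 2.00000 bits

D_KL(P||U) = 2.00000 - 1.48972 = 0.51028 ≈ 0.5103 bits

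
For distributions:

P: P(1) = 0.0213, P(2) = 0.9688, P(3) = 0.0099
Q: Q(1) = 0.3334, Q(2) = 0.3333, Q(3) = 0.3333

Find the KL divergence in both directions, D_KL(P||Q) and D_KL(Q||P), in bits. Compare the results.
D_KL(P||Q) = 1.3566 bits, D_KL(Q||P) = 2.5009 bits. D_KL(Q||P) is larger than D_KL(P||Q) by 1.1443 bits; the two directions differ.

D_KL(P||Q) = Σ P(x) log₂(P(x)/Q(x))

Computing term by term:
  P(1)·log₂(P(1)/Q(1)) = 0.0213·log₂(0.0213/0.3334) = -0.08453
  P(2)·log₂(P(2)/Q(2)) = 0.9688·log₂(0.9688/0.3333) = 1.49135
  P(3)·log₂(P(3)/Q(3)) = 0.0099·log₂(0.0099/0.3333) = -0.05023

D_KL(P||Q) = -0.08453 + 1.49135 - 0.05023 = 1.35659 ≈ 1.3566 bits

D_KL(Q||P) = Σ Q(x) log₂(Q(x)/P(x))

Computing term by term:
  Q(1)·log₂(Q(1)/P(1)) = 0.3334·log₂(0.3334/0.0213) = 1.32304
  Q(2)·log₂(Q(2)/P(2)) = 0.3333·log₂(0.3333/0.9688) = -0.51307
  Q(3)·log₂(Q(3)/P(3)) = 0.3333·log₂(0.3333/0.0099) = 1.69091

D_KL(Q||P) = 1.32304 - 0.51307 + 1.69091 = 2.50088 ≈ 2.5009 bits

These are NOT equal (difference: 1.1443 bits). KL divergence is asymmetric: D_KL(P||Q) ≠ D_KL(Q||P) in general.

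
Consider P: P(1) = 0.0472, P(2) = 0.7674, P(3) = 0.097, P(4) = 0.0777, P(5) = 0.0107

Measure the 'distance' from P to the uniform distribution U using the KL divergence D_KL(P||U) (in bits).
1.1380 bits

U(i) = 1/5 for all i

D_KL(P||U) = Σ P(x) log₂(P(x) / (1/5))
           = Σ P(x) log₂(P(x)) + log₂(5)
           = log₂(5) - H(P)

H(P) = -Σ P(x) log₂(P(x)):
  -P(1)·log₂(P(1)) = -(0.0472)·log₂(0.0472) = 0.20792
  -P(2)·log₂(P(2)) = -(0.7674)·log₂(0.7674) = 0.29311
  -P(3)·log₂(P(3)) = -(0.097)·log₂(0.097) = 0.32649
  -P(4)·log₂(P(4)) = -(0.0777)·log₂(0.0777) = 0.28640
  -P(5)·log₂(P(5)) = -(0.0107)·log₂(0.0107) = 0.07004
H(P) = 0.20792 + 0.29311 + 0.32649 + 0.28640 + 0.07004 = 1.18396 bits

log₂(5) = 2.32193 bits

D_KL(P||U) = 2.32193 - 1.18396 = 1.13797 ≈ 1.1380 bits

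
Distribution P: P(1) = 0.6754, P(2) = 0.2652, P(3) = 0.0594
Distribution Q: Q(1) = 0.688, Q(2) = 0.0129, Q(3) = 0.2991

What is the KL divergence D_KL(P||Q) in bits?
1.0002 bits

D_KL(P||Q) = Σ P(x) log₂(P(x)/Q(x))

Computing term by term:
  P(1)·log₂(P(1)/Q(1)) = 0.6754·log₂(0.6754/0.688) = -0.01801
  P(2)·log₂(P(2)/Q(2)) = 0.2652·log₂(0.2652/0.0129) = 1.15671
  P(3)·log₂(P(3)/Q(3)) = 0.0594·log₂(0.0594/0.2991) = -0.13853

D_KL(P||Q) = -0.01801 + 1.15671 - 0.13853 = 1.00017 ≈ 1.0002 bits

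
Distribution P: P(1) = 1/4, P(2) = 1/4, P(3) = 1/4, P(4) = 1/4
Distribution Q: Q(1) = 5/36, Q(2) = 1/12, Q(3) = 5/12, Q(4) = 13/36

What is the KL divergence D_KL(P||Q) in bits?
0.2914 bits

D_KL(P||Q) = Σ P(x) log₂(P(x)/Q(x))

Computing term by term:
  P(1)·log₂(P(1)/Q(1)) = (1/4)·log₂((1/4)/(5/36)) = 0.21200
  P(2)·log₂(P(2)/Q(2)) = (1/4)·log₂((1/4)/(1/12)) = 0.39624
  P(3)·log₂(P(3)/Q(3)) = (1/4)·log₂((1/4)/(5/12)) = -0.18424
  P(4)·log₂(P(4)/Q(4)) = (1/4)·log₂((1/4)/(13/36)) = -0.13263

D_KL(P||Q) = 0.21200 + 0.39624 - 0.18424 - 0.13263 = 0.29137 ≈ 0.2914 bits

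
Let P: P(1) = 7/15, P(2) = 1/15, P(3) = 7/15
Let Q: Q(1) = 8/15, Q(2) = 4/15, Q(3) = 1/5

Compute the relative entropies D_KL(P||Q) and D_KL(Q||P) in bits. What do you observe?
D_KL(P||Q) = 0.3472 bits, D_KL(Q||P) = 0.3916 bits. The two directions give different values (D_KL(Q||P) exceeds D_KL(P||Q) by 0.0444 bits): KL divergence is asymmetric.

D_KL(P||Q) = Σ P(x) log₂(P(x)/Q(x))

Computing term by term:
  P(1)·log₂(P(1)/Q(1)) = (7/15)·log₂((7/15)/(8/15)) = -0.08990
  P(2)·log₂(P(2)/Q(2)) = (1/15)·log₂((1/15)/(4/15)) = -0.13333
  P(3)·log₂(P(3)/Q(3)) = (7/15)·log₂((7/15)/(1/5)) = 0.57045

D_KL(P||Q) = -0.08990 - 0.13333 + 0.57045 = 0.34722 ≈ 0.3472 bits

D_KL(Q||P) = Σ Q(x) log₂(Q(x)/P(x))

Computing term by term:
  Q(1)·log₂(Q(1)/P(1)) = (8/15)·log₂((8/15)/(7/15)) = 0.10274
  Q(2)·log₂(Q(2)/P(2)) = (4/15)·log₂((4/15)/(1/15)) = 0.53333
  Q(3)·log₂(Q(3)/P(3)) = (1/5)·log₂((1/5)/(7/15)) = -0.24448

D_KL(Q||P) = 0.10274 + 0.53333 - 0.24448 = 0.39159 ≈ 0.3916 bits

These are NOT equal (difference: 0.0444 bits). KL divergence is asymmetric: D_KL(P||Q) ≠ D_KL(Q||P) in general.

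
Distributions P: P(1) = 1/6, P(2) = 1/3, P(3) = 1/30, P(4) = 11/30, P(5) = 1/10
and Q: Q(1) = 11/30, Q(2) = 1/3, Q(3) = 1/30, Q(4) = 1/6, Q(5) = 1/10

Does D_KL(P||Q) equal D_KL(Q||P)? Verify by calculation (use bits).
D_KL(P||Q) = 0.2275 bits, D_KL(Q||P) = 0.2275 bits. Yes — for this pair D_KL(P||Q) = D_KL(Q||P).

D_KL(P||Q) = Σ P(x) log₂(P(x)/Q(x))

Computing term by term:
  P(1)·log₂(P(1)/Q(1)) = (1/6)·log₂((1/6)/(11/30)) = -0.18958
  P(2)·log₂(P(2)/Q(2)) = (1/3)·log₂((1/3)/(1/3)) = 0.00000
  P(3)·log₂(P(3)/Q(3)) = (1/30)·log₂((1/30)/(1/30)) = 0.00000
  P(4)·log₂(P(4)/Q(4)) = (11/30)·log₂((11/30)/(1/6)) = 0.41708
  P(5)·log₂(P(5)/Q(5)) = (1/10)·log₂((1/10)/(1/10)) = 0.00000

D_KL(P||Q) = -0.18958 + 0.00000 + 0.00000 + 0.41708 + 0.00000 = 0.22750 ≈ 0.2275 bits

D_KL(Q||P) = Σ Q(x) log₂(Q(x)/P(x))

Computing term by term:
  Q(1)·log₂(Q(1)/P(1)) = (11/30)·log₂((11/30)/(1/6)) = 0.41708
  Q(2)·log₂(Q(2)/P(2)) = (1/3)·log₂((1/3)/(1/3)) = 0.00000
  Q(3)·log₂(Q(3)/P(3)) = (1/30)·log₂((1/30)/(1/30)) = 0.00000
  Q(4)·log₂(Q(4)/P(4)) = (1/6)·log₂((1/6)/(11/30)) = -0.18958
  Q(5)·log₂(Q(5)/P(5)) = (1/10)·log₂((1/10)/(1/10)) = 0.00000

D_KL(Q||P) = 0.41708 + 0.00000 + 0.00000 - 0.18958 + 0.00000 = 0.22750 ≈ 0.2275 bits

These ARE equal here. Q is P with outcomes relabeled (Q(1) = P(4), Q(4) = P(1)) by a relabeling that is its own inverse, so the two sums contain exactly the same terms in a different order. This is a special case — KL divergence is not symmetric in general: D_KL(P||Q) ≠ D_KL(Q||P) for most P, Q.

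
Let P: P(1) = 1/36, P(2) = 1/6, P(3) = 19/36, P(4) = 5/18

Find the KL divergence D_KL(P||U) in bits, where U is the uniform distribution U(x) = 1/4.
0.4256 bits

U(i) = 1/4 for all i

D_KL(P||U) = Σ P(x) log₂(P(x) / (1/4))
           = Σ P(x) log₂(P(x)) + log₂(4)
           = log₂(4) - H(P)

H(P) = -Σ P(x) log₂(P(x)):
  -P(1)·log₂(P(1)) = -(1/36)·log₂(1/36) = 0.14361
  -P(2)·log₂(P(2)) = -(1/6)·log₂(1/6) = 0.43083
  -P(3)·log₂(P(3)) = -(19/36)·log₂(19/36) = 0.48661
  -P(4)·log₂(P(4)) = -(5/18)·log₂(5/18) = 0.51333
H(P) = 0.14361 + 0.43083 + 0.48661 + 0.51333 = 1.57438 bits

log₂(4) = 2.00000 bits

D_KL(P||U) = 2.00000 - 1.57438 = 0.42562 ≈ 0.4256 bits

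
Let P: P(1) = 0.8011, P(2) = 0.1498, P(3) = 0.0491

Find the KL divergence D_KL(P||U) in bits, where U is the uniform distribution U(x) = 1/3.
0.7049 bits

U(i) = 1/3 for all i

D_KL(P||U) = Σ P(x) log₂(P(x) / (1/3))
           = Σ P(x) log₂(P(x)) + log₂(3)
           = log₂(3) - H(P)

H(P) = -Σ P(x) log₂(P(x)):
  -P(1)·log₂(P(1)) = -(0.8011)·log₂(0.8011) = 0.25631
  -P(2)·log₂(P(2)) = -(0.1498)·log₂(0.1498) = 0.41029
  -P(3)·log₂(P(3)) = -(0.0491)·log₂(0.0491) = 0.21349
H(P) = 0.25631 + 0.41029 + 0.21349 = 0.88009 bits

log₂(3) = 1.58496 bits

D_KL(P||U) = 1.58496 - 0.88009 = 0.70487 ≈ 0.7049 bits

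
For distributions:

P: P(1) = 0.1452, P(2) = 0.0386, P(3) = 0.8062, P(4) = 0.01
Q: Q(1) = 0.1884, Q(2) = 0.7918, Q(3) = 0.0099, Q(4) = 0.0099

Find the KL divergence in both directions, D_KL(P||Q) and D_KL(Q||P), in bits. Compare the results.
D_KL(P||Q) = 4.8948 bits, D_KL(Q||P) = 3.4588 bits. D_KL(P||Q) is larger than D_KL(Q||P) by 1.4360 bits; the two directions differ.

D_KL(P||Q) = Σ P(x) log₂(P(x)/Q(x))

Computing term by term:
  P(1)·log₂(P(1)/Q(1)) = 0.1452·log₂(0.1452/0.1884) = -0.05456
  P(2)·log₂(P(2)/Q(2)) = 0.0386·log₂(0.0386/0.7918) = -0.16824
  P(3)·log₂(P(3)/Q(3)) = 0.8062·log₂(0.8062/0.0099) = 5.11741
  P(4)·log₂(P(4)/Q(4)) = 0.01·log₂(0.01/0.0099) = 0.00014

D_KL(P||Q) = -0.05456 - 0.16824 + 5.11741 + 0.00014 = 4.89475 ≈ 4.8948 bits

D_KL(Q||P) = Σ Q(x) log₂(Q(x)/P(x))

Computing term by term:
  Q(1)·log₂(Q(1)/P(1)) = 0.1884·log₂(0.1884/0.1452) = 0.07079
  Q(2)·log₂(Q(2)/P(2)) = 0.7918·log₂(0.7918/0.0386) = 3.45103
  Q(3)·log₂(Q(3)/P(3)) = 0.0099·log₂(0.0099/0.8062) = -0.06284
  Q(4)·log₂(Q(4)/P(4)) = 0.0099·log₂(0.0099/0.01) = -0.00014

D_KL(Q||P) = 0.07079 + 3.45103 - 0.06284 - 0.00014 = 3.45884 ≈ 3.4588 bits

These are NOT equal (difference: 1.4360 bits). KL divergence is asymmetric: D_KL(P||Q) ≠ D_KL(Q||P) in general.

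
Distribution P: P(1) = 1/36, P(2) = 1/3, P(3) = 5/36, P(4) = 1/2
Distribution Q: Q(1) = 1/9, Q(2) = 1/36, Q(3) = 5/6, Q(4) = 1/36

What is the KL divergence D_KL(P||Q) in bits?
2.8654 bits

D_KL(P||Q) = Σ P(x) log₂(P(x)/Q(x))

Computing term by term:
  P(1)·log₂(P(1)/Q(1)) = (1/36)·log₂((1/36)/(1/9)) = -0.05556
  P(2)·log₂(P(2)/Q(2)) = (1/3)·log₂((1/3)/(1/36)) = 1.19499
  P(3)·log₂(P(3)/Q(3)) = (5/36)·log₂((5/36)/(5/6)) = -0.35902
  P(4)·log₂(P(4)/Q(4)) = (1/2)·log₂((1/2)/(1/36)) = 2.08496

D_KL(P||Q) = -0.05556 + 1.19499 - 0.35902 + 2.08496 = 2.86537 ≈ 2.8654 bits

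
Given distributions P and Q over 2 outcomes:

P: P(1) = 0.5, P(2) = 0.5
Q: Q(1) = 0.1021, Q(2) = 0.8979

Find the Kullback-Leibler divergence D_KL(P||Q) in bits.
0.7237 bits

D_KL(P||Q) = Σ P(x) log₂(P(x)/Q(x))

Computing term by term:
  P(1)·log₂(P(1)/Q(1)) = 0.5·log₂(0.5/0.1021) = 1.14597
  P(2)·log₂(P(2)/Q(2)) = 0.5·log₂(0.5/0.8979) = -0.42231

D_KL(P||Q) = 1.14597 - 0.42231 = 0.72366 ≈ 0.7237 bits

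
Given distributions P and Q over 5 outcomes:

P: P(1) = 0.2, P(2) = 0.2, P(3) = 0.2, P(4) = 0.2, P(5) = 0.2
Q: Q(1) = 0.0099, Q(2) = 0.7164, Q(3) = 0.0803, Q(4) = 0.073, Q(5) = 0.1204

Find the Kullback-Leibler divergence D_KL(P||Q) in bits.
1.1997 bits

D_KL(P||Q) = Σ P(x) log₂(P(x)/Q(x))

Computing term by term:
  P(1)·log₂(P(1)/Q(1)) = 0.2·log₂(0.2/0.0099) = 0.86729
  P(2)·log₂(P(2)/Q(2)) = 0.2·log₂(0.2/0.7164) = -0.36815
  P(3)·log₂(P(3)/Q(3)) = 0.2·log₂(0.2/0.0803) = 0.26331
  P(4)·log₂(P(4)/Q(4)) = 0.2·log₂(0.2/0.073) = 0.29081
  P(5)·log₂(P(5)/Q(5)) = 0.2·log₂(0.2/0.1204) = 0.14643

D_KL(P||Q) = 0.86729 - 0.36815 + 0.26331 + 0.29081 + 0.14643 = 1.19969 ≈ 1.1997 bits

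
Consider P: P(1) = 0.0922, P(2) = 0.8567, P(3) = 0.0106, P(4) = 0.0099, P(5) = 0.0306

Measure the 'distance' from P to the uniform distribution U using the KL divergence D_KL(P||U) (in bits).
1.5243 bits

U(i) = 1/5 for all i

D_KL(P||U) = Σ P(x) log₂(P(x) / (1/5))
           = Σ P(x) log₂(P(x)) + log₂(5)
           = log₂(5) - H(P)

H(P) = -Σ P(x) log₂(P(x)):
  -P(1)·log₂(P(1)) = -(0.0922)·log₂(0.0922) = 0.31708
  -P(2)·log₂(P(2)) = -(0.8567)·log₂(0.8567) = 0.19116
  -P(3)·log₂(P(3)) = -(0.0106)·log₂(0.0106) = 0.06953
  -P(4)·log₂(P(4)) = -(0.0099)·log₂(0.0099) = 0.06592
  -P(5)·log₂(P(5)) = -(0.0306)·log₂(0.0306) = 0.15393
H(P) = 0.31708 + 0.19116 + 0.06953 + 0.06592 + 0.15393 = 0.79762 bits

log₂(5) = 2.32193 bits

D_KL(P||U) = 2.32193 - 0.79762 = 1.52431 ≈ 1.5243 bits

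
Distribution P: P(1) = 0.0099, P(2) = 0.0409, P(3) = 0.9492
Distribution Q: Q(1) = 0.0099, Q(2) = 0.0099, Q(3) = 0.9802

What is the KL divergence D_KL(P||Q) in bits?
0.0397 bits

D_KL(P||Q) = Σ P(x) log₂(P(x)/Q(x))

Computing term by term:
  P(1)·log₂(P(1)/Q(1)) = 0.0099·log₂(0.0099/0.0099) = 0.00000
  P(2)·log₂(P(2)/Q(2)) = 0.0409·log₂(0.0409/0.0099) = 0.08371
  P(3)·log₂(P(3)/Q(3)) = 0.9492·log₂(0.9492/0.9802) = -0.04401

D_KL(P||Q) = 0.00000 + 0.08371 - 0.04401 = 0.03970 ≈ 0.0397 bits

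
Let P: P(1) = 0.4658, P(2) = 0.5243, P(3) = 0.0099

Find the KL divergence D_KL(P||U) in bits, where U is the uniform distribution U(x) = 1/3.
0.5172 bits

U(i) = 1/3 for all i

D_KL(P||U) = Σ P(x) log₂(P(x) / (1/3))
           = Σ P(x) log₂(P(x)) + log₂(3)
           = log₂(3) - H(P)

H(P) = -Σ P(x) log₂(P(x)):
  -P(1)·log₂(P(1)) = -(0.4658)·log₂(0.4658) = 0.51341
  -P(2)·log₂(P(2)) = -(0.5243)·log₂(0.5243) = 0.48840
  -P(3)·log₂(P(3)) = -(0.0099)·log₂(0.0099) = 0.06592
H(P) = 0.51341 + 0.48840 + 0.06592 = 1.06773 bits

log₂(3) = 1.58496 bits

D_KL(P||U) = 1.58496 - 1.06773 = 0.51723 ≈ 0.5172 bits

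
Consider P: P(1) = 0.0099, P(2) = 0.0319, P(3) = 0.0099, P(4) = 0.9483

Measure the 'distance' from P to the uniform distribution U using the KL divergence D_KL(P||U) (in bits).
1.6370 bits

U(i) = 1/4 for all i

D_KL(P||U) = Σ P(x) log₂(P(x) / (1/4))
           = Σ P(x) log₂(P(x)) + log₂(4)
           = log₂(4) - H(P)

H(P) = -Σ P(x) log₂(P(x)):
  -P(1)·log₂(P(1)) = -(0.0099)·log₂(0.0099) = 0.06592
  -P(2)·log₂(P(2)) = -(0.0319)·log₂(0.0319) = 0.15855
  -P(3)·log₂(P(3)) = -(0.0099)·log₂(0.0099) = 0.06592
  -P(4)·log₂(P(4)) = -(0.9483)·log₂(0.9483) = 0.07263
H(P) = 0.06592 + 0.15855 + 0.06592 + 0.07263 = 0.36302 bits

log₂(4) = 2.00000 bits

D_KL(P||U) = 2.00000 - 0.36302 = 1.63698 ≈ 1.6370 bits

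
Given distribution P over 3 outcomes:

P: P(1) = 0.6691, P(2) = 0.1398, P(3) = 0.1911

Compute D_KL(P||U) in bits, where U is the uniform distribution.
0.3440 bits

U(i) = 1/3 for all i

D_KL(P||U) = Σ P(x) log₂(P(x) / (1/3))
           = Σ P(x) log₂(P(x)) + log₂(3)
           = log₂(3) - H(P)

H(P) = -Σ P(x) log₂(P(x)):
  -P(1)·log₂(P(1)) = -(0.6691)·log₂(0.6691) = 0.38788
  -P(2)·log₂(P(2)) = -(0.1398)·log₂(0.1398) = 0.39683
  -P(3)·log₂(P(3)) = -(0.1911)·log₂(0.1911) = 0.45627
H(P) = 0.38788 + 0.39683 + 0.45627 = 1.24098 bits

log₂(3) = 1.58496 bits

D_KL(P||U) = 1.58496 - 1.24098 = 0.34398 ≈ 0.3440 bits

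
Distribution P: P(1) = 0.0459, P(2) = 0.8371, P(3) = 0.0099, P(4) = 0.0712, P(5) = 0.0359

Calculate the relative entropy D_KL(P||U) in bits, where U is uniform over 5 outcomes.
1.3935 bits

U(i) = 1/5 for all i

D_KL(P||U) = Σ P(x) log₂(P(x) / (1/5))
           = Σ P(x) log₂(P(x)) + log₂(5)
           = log₂(5) - H(P)

H(P) = -Σ P(x) log₂(P(x)):
  -P(1)·log₂(P(1)) = -(0.0459)·log₂(0.0459) = 0.20404
  -P(2)·log₂(P(2)) = -(0.8371)·log₂(0.8371) = 0.21474
  -P(3)·log₂(P(3)) = -(0.0099)·log₂(0.0099) = 0.06592
  -P(4)·log₂(P(4)) = -(0.0712)·log₂(0.0712) = 0.27141
  -P(5)·log₂(P(5)) = -(0.0359)·log₂(0.0359) = 0.17232
H(P) = 0.20404 + 0.21474 + 0.06592 + 0.27141 + 0.17232 = 0.92843 bits

log₂(5) = 2.32193 bits

D_KL(P||U) = 2.32193 - 0.92843 = 1.39350 ≈ 1.3935 bits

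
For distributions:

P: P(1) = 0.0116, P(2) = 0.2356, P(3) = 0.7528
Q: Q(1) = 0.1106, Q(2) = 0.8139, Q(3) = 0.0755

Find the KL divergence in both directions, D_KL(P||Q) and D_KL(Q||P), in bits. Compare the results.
D_KL(P||Q) = 2.0385 bits, D_KL(Q||P) = 1.5650 bits. D_KL(P||Q) is larger than D_KL(Q||P) by 0.4735 bits; the two directions differ.

D_KL(P||Q) = Σ P(x) log₂(P(x)/Q(x))

Computing term by term:
  P(1)·log₂(P(1)/Q(1)) = 0.0116·log₂(0.0116/0.1106) = -0.03774
  P(2)·log₂(P(2)/Q(2)) = 0.2356·log₂(0.2356/0.8139) = -0.42137
  P(3)·log₂(P(3)/Q(3)) = 0.7528·log₂(0.7528/0.0755) = 2.49758

D_KL(P||Q) = -0.03774 - 0.42137 + 2.49758 = 2.03847 ≈ 2.0385 bits

D_KL(Q||P) = Σ Q(x) log₂(Q(x)/P(x))

Computing term by term:
  Q(1)·log₂(Q(1)/P(1)) = 0.1106·log₂(0.1106/0.0116) = 0.35980
  Q(2)·log₂(Q(2)/P(2)) = 0.8139·log₂(0.8139/0.2356) = 1.45567
  Q(3)·log₂(Q(3)/P(3)) = 0.0755·log₂(0.0755/0.7528) = -0.25049

D_KL(Q||P) = 0.35980 + 1.45567 - 0.25049 = 1.56498 ≈ 1.5650 bits

These are NOT equal (difference: 0.4735 bits). KL divergence is asymmetric: D_KL(P||Q) ≠ D_KL(Q||P) in general.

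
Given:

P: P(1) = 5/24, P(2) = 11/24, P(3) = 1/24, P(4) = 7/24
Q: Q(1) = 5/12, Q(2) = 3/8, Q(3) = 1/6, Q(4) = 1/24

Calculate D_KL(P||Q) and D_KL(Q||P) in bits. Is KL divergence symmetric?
D_KL(P||Q) = 0.6598 bits, D_KL(Q||P) = 0.5245 bits. No, KL divergence is not symmetric.

D_KL(P||Q) = Σ P(x) log₂(P(x)/Q(x))

Computing term by term:
  P(1)·log₂(P(1)/Q(1)) = (5/24)·log₂((5/24)/(5/12)) = -0.20833
  P(2)·log₂(P(2)/Q(2)) = (11/24)·log₂((11/24)/(3/8)) = 0.13269
  P(3)·log₂(P(3)/Q(3)) = (1/24)·log₂((1/24)/(1/6)) = -0.08333
  P(4)·log₂(P(4)/Q(4)) = (7/24)·log₂((7/24)/(1/24)) = 0.81881

D_KL(P||Q) = -0.20833 + 0.13269 - 0.08333 + 0.81881 = 0.65984 ≈ 0.6598 bits

D_KL(Q||P) = Σ Q(x) log₂(Q(x)/P(x))

Computing term by term:
  Q(1)·log₂(Q(1)/P(1)) = (5/12)·log₂((5/12)/(5/24)) = 0.41667
  Q(2)·log₂(Q(2)/P(2)) = (3/8)·log₂((3/8)/(11/24)) = -0.10856
  Q(3)·log₂(Q(3)/P(3)) = (1/6)·log₂((1/6)/(1/24)) = 0.33333
  Q(4)·log₂(Q(4)/P(4)) = (1/24)·log₂((1/24)/(7/24)) = -0.11697

D_KL(Q||P) = 0.41667 - 0.10856 + 0.33333 - 0.11697 = 0.52447 ≈ 0.5245 bits

These are NOT equal (difference: 0.1353 bits). KL divergence is asymmetric: D_KL(P||Q) ≠ D_KL(Q||P) in general.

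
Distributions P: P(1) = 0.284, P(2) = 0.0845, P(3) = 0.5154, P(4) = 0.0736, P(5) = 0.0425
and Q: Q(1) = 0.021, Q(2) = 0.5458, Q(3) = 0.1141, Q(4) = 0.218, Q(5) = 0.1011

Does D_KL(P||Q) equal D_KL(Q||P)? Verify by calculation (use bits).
D_KL(P||Q) = 1.7925 bits, D_KL(Q||P) = 1.6097 bits. No — D_KL(P||Q) ≠ D_KL(Q||P) for this pair.

D_KL(P||Q) = Σ P(x) log₂(P(x)/Q(x))

Computing term by term:
  P(1)·log₂(P(1)/Q(1)) = 0.284·log₂(0.284/0.021) = 1.06711
  P(2)·log₂(P(2)/Q(2)) = 0.0845·log₂(0.0845/0.5458) = -0.22742
  P(3)·log₂(P(3)/Q(3)) = 0.5154·log₂(0.5154/0.1141) = 1.12120
  P(4)·log₂(P(4)/Q(4)) = 0.0736·log₂(0.0736/0.218) = -0.11530
  P(5)·log₂(P(5)/Q(5)) = 0.0425·log₂(0.0425/0.1011) = -0.05314

D_KL(P||Q) = 1.06711 - 0.22742 + 1.12120 - 0.11530 - 0.05314 = 1.79245 ≈ 1.7925 bits

D_KL(Q||P) = Σ Q(x) log₂(Q(x)/P(x))

Computing term by term:
  Q(1)·log₂(Q(1)/P(1)) = 0.021·log₂(0.021/0.284) = -0.07891
  Q(2)·log₂(Q(2)/P(2)) = 0.5458·log₂(0.5458/0.0845) = 1.46894
  Q(3)·log₂(Q(3)/P(3)) = 0.1141·log₂(0.1141/0.5154) = -0.24821
  Q(4)·log₂(Q(4)/P(4)) = 0.218·log₂(0.218/0.0736) = 0.34151
  Q(5)·log₂(Q(5)/P(5)) = 0.1011·log₂(0.1011/0.0425) = 0.12640

D_KL(Q||P) = -0.07891 + 1.46894 - 0.24821 + 0.34151 + 0.12640 = 1.60973 ≈ 1.6097 bits

These are NOT equal (difference: 0.1828 bits). KL divergence is asymmetric: D_KL(P||Q) ≠ D_KL(Q||P) in general.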